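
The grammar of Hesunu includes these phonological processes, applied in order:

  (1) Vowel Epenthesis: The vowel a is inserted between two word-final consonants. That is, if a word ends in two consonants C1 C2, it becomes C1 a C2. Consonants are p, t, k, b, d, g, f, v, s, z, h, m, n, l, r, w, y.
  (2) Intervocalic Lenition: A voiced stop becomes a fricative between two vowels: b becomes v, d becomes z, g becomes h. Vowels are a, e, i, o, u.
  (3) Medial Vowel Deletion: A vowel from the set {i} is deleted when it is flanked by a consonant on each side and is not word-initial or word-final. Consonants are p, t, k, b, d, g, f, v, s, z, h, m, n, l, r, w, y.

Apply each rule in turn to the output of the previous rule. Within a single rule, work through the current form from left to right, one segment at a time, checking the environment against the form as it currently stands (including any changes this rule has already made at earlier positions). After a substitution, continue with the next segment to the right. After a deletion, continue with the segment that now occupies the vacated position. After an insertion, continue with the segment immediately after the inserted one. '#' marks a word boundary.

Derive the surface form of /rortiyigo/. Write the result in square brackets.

(1) Vowel Epenthesis: no change — [rortiyigo]
(2) Intervocalic Lenition: [rortiyigo] → [rortiyiho]
(3) Medial Vowel Deletion: [rortiyiho] → [rortyho]

[rortyho]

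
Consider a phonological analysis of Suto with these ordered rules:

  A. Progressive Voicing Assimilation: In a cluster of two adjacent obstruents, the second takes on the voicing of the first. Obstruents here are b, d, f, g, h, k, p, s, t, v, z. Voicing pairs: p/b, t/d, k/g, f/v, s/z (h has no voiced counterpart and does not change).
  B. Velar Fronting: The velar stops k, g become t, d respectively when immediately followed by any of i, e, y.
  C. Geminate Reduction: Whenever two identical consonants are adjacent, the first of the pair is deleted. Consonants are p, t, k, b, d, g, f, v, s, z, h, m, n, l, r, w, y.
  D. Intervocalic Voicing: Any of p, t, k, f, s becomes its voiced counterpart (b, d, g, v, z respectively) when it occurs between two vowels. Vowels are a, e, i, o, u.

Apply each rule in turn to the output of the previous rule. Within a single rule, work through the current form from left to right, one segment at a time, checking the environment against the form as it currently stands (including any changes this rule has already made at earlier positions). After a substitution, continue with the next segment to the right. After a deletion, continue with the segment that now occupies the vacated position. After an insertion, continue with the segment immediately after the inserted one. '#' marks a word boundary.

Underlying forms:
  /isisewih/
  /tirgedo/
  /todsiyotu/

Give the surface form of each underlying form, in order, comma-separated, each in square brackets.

[izizewih], [tirdedo], [todziyodu]

/isisewih/:
  A Progressive Voicing Assimilation: no change — [isisewih]
  B Velar Fronting: no change — [isisewih]
  C Geminate Reduction: no change — [isisewih]
  D Intervocalic Voicing: [isisewih] → [izizewih]
/tirgedo/:
  A Progressive Voicing Assimilation: no change — [tirgedo]
  B Velar Fronting: [tirgedo] → [tirdedo]
  C Geminate Reduction: no change — [tirdedo]
  D Intervocalic Voicing: no change — [tirdedo]
/todsiyotu/:
  A Progressive Voicing Assimilation: [todsiyotu] → [todziyotu]
  B Velar Fronting: no change — [todziyotu]
  C Geminate Reduction: no change — [todziyotu]
  D Intervocalic Voicing: [todziyotu] → [todziyodu]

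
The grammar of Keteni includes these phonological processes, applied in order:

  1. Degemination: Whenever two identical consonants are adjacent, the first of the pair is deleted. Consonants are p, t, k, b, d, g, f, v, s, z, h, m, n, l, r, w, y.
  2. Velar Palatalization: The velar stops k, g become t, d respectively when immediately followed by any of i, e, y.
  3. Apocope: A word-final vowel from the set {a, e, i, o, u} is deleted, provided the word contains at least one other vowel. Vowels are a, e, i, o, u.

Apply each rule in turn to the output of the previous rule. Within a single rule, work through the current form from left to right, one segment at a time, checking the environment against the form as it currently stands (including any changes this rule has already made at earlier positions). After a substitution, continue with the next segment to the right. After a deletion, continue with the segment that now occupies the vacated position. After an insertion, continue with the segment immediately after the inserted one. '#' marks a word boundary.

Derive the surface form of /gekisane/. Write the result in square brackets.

[detisan]

1 Degemination: no change — [gekisane]
2 Velar Palatalization: [gekisane] → [detisane]
3 Apocope: [detisane] → [detisan]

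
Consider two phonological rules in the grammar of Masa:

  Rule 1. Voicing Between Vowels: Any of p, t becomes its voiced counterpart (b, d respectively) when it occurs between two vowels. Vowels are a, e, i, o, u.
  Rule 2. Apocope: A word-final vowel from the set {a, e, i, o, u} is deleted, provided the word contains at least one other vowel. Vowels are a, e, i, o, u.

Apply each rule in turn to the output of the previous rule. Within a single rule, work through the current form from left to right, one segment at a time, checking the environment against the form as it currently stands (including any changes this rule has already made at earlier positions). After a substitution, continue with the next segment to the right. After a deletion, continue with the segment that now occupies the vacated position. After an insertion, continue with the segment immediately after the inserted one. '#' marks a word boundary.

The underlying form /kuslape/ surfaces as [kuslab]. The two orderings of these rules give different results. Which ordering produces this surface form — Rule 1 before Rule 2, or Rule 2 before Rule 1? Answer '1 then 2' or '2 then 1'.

Order 1 then 2:
  1 Voicing Between Vowels: [kuslape] → [kuslabe]
  2 Apocope: [kuslabe] → [kuslab]
  result: [kuslab]
Order 2 then 1:
  2 Apocope: [kuslape] → [kuslap]
  1 Voicing Between Vowels: no change — [kuslap]
  result: [kuslap]

1 then 2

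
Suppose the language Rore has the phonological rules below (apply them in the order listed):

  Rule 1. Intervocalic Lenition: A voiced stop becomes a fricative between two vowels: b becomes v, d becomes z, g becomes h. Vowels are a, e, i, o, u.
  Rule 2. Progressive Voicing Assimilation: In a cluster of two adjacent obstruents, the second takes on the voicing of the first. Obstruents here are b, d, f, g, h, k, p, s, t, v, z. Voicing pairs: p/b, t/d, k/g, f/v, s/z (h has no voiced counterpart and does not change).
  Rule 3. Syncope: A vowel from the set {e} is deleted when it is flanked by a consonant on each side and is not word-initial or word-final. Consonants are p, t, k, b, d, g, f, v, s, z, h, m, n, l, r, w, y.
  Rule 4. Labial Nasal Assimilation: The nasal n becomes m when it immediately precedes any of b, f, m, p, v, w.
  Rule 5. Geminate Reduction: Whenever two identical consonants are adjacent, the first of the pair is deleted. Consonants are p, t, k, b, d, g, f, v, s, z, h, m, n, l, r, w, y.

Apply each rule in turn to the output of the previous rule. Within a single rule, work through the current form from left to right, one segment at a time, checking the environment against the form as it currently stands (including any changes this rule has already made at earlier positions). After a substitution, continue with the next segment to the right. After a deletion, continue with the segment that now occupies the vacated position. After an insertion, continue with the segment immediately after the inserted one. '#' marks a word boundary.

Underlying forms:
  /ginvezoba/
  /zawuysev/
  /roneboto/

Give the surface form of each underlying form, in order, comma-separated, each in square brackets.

/ginvezoba/:
  Rule 1 Intervocalic Lenition: [ginvezoba] → [ginvezova]
  Rule 2 Progressive Voicing Assimilation: no change — [ginvezova]
  Rule 3 Syncope: [ginvezova] → [ginvzova]
  Rule 4 Labial Nasal Assimilation: [ginvzova] → [gimvzova]
  Rule 5 Geminate Reduction: no change — [gimvzova]
/zawuysev/:
  Rule 1 Intervocalic Lenition: no change — [zawuysev]
  Rule 2 Progressive Voicing Assimilation: no change — [zawuysev]
  Rule 3 Syncope: [zawuysev] → [zawuysv]
  Rule 4 Labial Nasal Assimilation: no change — [zawuysv]
  Rule 5 Geminate Reduction: no change — [zawuysv]
/roneboto/:
  Rule 1 Intervocalic Lenition: [roneboto] → [ronevoto]
  Rule 2 Progressive Voicing Assimilation: no change — [ronevoto]
  Rule 3 Syncope: [ronevoto] → [ronvoto]
  Rule 4 Labial Nasal Assimilation: [ronvoto] → [romvoto]
  Rule 5 Geminate Reduction: no change — [romvoto]

[gimvzova], [zawuysv], [romvoto]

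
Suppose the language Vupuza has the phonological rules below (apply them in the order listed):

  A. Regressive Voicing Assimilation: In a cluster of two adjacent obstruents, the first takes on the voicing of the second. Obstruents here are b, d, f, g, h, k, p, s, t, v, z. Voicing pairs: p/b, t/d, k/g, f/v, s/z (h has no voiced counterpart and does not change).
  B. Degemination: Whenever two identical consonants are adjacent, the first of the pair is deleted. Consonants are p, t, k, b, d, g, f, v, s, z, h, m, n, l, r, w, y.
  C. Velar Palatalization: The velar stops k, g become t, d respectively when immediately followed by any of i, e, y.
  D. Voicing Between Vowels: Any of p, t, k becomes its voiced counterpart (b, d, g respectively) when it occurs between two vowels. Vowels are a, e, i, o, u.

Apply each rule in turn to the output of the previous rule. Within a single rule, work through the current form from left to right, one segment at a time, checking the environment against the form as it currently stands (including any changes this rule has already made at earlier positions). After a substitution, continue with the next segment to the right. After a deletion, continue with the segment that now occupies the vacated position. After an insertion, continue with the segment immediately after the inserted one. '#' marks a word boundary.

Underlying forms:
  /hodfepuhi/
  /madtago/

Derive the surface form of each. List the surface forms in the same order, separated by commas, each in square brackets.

/hodfepuhi/:
  A Regressive Voicing Assimilation: [hodfepuhi] → [hotfepuhi]
  B Degemination: no change — [hotfepuhi]
  C Velar Palatalization: no change — [hotfepuhi]
  D Voicing Between Vowels: [hotfepuhi] → [hotfebuhi]
/madtago/:
  A Regressive Voicing Assimilation: [madtago] → [mattago]
  B Degemination: [mattago] → [matago]
  C Velar Palatalization: no change — [matago]
  D Voicing Between Vowels: [matago] → [madago]

[hotfebuhi], [madago]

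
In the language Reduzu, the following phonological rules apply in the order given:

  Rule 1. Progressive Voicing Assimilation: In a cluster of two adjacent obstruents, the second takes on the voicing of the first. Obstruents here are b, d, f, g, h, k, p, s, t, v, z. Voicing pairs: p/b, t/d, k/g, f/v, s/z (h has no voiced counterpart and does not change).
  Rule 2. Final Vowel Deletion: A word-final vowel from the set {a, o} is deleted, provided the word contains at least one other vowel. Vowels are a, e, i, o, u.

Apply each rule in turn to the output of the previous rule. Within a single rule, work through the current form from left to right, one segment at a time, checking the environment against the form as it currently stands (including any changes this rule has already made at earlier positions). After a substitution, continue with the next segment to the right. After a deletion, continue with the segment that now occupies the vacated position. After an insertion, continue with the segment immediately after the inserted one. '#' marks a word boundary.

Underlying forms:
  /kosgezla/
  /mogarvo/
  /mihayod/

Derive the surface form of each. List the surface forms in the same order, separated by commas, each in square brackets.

[koskezl], [mogarv], [mihayod]

/kosgezla/:
  Rule 1 Progressive Voicing Assimilation: [kosgezla] → [koskezla]
  Rule 2 Final Vowel Deletion: [koskezla] → [koskezl]
/mogarvo/:
  Rule 1 Progressive Voicing Assimilation: no change — [mogarvo]
  Rule 2 Final Vowel Deletion: [mogarvo] → [mogarv]
/mihayod/:
  Rule 1 Progressive Voicing Assimilation: no change — [mihayod]
  Rule 2 Final Vowel Deletion: no change — [mihayod]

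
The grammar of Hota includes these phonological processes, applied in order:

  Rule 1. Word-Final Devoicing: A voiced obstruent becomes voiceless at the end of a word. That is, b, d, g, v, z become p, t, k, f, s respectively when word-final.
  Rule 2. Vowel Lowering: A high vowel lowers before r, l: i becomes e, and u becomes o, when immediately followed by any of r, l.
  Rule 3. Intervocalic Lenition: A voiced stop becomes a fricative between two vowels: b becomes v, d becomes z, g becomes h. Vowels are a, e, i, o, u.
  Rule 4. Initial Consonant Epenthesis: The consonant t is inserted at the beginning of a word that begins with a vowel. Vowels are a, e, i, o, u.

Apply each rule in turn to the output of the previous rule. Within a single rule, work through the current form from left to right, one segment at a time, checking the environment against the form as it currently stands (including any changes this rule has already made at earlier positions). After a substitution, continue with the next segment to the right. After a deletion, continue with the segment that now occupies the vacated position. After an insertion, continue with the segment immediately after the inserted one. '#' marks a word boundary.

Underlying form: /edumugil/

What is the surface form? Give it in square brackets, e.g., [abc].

Rule 1 Word-Final Devoicing: no change — [edumugil]
Rule 2 Vowel Lowering: [edumugil] → [edumugel]
Rule 3 Intervocalic Lenition: [edumugel] → [ezumuhel]
Rule 4 Initial Consonant Epenthesis: [ezumuhel] → [tezumuhel]

[tezumuhel]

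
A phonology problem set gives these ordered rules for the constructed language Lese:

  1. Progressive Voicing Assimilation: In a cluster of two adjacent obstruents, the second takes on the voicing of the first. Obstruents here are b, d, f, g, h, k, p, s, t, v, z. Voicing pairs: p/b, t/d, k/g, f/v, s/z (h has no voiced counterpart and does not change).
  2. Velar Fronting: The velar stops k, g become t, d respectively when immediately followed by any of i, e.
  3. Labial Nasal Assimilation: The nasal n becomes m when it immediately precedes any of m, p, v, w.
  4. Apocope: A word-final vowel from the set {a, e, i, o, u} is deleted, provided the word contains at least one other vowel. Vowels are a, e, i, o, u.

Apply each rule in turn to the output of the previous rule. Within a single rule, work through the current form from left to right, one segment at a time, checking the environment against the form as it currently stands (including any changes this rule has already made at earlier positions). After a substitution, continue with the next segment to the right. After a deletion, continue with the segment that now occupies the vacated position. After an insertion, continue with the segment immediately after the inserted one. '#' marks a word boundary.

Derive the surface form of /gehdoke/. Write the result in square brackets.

1 Progressive Voicing Assimilation: [gehdoke] → [gehtoke]
2 Velar Fronting: [gehtoke] → [dehtote]
3 Labial Nasal Assimilation: no change — [dehtote]
4 Apocope: [dehtote] → [dehtot]

[dehtot]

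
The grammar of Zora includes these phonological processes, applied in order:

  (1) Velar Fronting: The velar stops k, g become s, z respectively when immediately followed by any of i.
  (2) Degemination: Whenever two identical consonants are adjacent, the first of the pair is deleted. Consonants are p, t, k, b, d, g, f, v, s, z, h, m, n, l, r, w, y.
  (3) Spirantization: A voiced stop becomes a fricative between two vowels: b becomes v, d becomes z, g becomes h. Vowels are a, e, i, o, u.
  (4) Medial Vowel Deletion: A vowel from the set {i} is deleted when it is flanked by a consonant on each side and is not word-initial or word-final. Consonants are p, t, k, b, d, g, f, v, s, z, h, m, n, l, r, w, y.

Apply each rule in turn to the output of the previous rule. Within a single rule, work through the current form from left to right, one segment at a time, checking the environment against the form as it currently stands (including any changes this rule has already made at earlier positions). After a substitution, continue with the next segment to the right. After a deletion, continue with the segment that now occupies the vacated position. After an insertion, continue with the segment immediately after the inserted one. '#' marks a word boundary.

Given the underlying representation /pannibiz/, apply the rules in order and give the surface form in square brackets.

(1) Velar Fronting: no change — [pannibiz]
(2) Degemination: [pannibiz] → [panibiz]
(3) Spirantization: [panibiz] → [paniviz]
(4) Medial Vowel Deletion: [paniviz] → [panvz]

[panvz]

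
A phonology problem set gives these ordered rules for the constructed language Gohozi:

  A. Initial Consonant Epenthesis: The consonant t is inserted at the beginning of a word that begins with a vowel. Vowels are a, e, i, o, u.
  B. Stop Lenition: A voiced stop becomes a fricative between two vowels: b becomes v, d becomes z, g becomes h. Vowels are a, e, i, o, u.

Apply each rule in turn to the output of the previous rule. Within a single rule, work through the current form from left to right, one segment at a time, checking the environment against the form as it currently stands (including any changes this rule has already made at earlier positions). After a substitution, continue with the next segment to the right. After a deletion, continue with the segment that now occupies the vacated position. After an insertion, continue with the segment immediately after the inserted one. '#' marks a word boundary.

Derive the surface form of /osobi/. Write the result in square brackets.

A Initial Consonant Epenthesis: [osobi] → [tosobi]
B Stop Lenition: [tosobi] → [tosovi]

[tosovi]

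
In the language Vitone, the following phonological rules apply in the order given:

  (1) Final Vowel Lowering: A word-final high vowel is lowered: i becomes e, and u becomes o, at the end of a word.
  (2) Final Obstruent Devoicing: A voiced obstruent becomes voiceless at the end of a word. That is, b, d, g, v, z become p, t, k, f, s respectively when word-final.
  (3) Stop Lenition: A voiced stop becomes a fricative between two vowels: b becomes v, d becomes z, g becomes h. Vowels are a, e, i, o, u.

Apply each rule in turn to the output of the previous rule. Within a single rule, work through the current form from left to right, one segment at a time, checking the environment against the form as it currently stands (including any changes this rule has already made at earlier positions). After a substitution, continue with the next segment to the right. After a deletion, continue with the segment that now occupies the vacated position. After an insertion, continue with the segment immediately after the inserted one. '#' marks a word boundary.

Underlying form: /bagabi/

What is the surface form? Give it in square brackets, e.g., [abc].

(1) Final Vowel Lowering: [bagabi] → [bagabe]
(2) Final Obstruent Devoicing: no change — [bagabe]
(3) Stop Lenition: [bagabe] → [bahave]

[bahave]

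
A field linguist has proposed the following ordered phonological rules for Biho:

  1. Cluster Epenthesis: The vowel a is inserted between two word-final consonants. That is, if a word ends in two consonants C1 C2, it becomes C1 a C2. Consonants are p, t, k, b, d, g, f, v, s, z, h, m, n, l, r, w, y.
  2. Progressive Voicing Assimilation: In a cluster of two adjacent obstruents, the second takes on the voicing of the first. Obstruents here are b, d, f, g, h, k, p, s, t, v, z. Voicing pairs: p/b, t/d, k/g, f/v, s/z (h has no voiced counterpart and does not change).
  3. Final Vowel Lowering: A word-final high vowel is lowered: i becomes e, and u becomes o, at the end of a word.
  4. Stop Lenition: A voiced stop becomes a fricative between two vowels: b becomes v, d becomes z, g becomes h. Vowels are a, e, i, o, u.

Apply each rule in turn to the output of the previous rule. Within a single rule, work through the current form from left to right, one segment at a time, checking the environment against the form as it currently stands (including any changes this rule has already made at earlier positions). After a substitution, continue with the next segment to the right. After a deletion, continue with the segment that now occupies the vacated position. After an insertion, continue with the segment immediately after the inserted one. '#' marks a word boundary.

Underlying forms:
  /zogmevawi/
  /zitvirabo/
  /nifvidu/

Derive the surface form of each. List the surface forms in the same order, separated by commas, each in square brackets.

/zogmevawi/:
  1 Cluster Epenthesis: no change — [zogmevawi]
  2 Progressive Voicing Assimilation: no change — [zogmevawi]
  3 Final Vowel Lowering: [zogmevawi] → [zogmevawe]
  4 Stop Lenition: no change — [zogmevawe]
/zitvirabo/:
  1 Cluster Epenthesis: no change — [zitvirabo]
  2 Progressive Voicing Assimilation: [zitvirabo] → [zitfirabo]
  3 Final Vowel Lowering: no change — [zitfirabo]
  4 Stop Lenition: [zitfirabo] → [zitfiravo]
/nifvidu/:
  1 Cluster Epenthesis: no change — [nifvidu]
  2 Progressive Voicing Assimilation: [nifvidu] → [niffidu]
  3 Final Vowel Lowering: [niffidu] → [niffido]
  4 Stop Lenition: [niffido] → [niffizo]

[zogmevawe], [zitfiravo], [niffizo]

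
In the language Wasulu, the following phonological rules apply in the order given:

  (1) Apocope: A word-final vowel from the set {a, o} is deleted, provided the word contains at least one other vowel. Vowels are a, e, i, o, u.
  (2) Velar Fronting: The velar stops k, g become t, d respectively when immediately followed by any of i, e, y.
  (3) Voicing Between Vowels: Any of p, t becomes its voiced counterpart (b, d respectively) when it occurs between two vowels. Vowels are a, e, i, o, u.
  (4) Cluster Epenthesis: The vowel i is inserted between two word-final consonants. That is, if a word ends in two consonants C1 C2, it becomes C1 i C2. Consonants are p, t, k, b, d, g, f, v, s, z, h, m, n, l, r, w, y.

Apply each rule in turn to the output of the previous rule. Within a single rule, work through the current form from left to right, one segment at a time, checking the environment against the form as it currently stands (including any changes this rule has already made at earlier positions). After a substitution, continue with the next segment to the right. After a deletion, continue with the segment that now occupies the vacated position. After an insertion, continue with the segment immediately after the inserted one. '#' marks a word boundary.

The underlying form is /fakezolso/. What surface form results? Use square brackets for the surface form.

[fadezolis]

(1) Apocope: [fakezolso] → [fakezols]
(2) Velar Fronting: [fakezols] → [fatezols]
(3) Voicing Between Vowels: [fatezols] → [fadezols]
(4) Cluster Epenthesis: [fadezols] → [fadezolis]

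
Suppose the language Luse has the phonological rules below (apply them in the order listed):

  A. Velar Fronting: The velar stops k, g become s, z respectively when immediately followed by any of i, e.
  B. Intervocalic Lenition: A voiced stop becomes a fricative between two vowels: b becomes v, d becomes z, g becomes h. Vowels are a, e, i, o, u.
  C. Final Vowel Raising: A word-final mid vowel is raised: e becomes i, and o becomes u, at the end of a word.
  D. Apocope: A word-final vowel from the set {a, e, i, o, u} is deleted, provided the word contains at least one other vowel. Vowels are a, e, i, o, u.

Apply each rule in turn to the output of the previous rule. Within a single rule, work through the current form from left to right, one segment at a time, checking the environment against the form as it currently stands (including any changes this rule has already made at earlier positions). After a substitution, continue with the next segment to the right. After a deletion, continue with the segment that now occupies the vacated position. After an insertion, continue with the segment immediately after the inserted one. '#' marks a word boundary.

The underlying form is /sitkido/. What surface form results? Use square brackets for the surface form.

A Velar Fronting: [sitkido] → [sitsido]
B Intervocalic Lenition: [sitsido] → [sitsizo]
C Final Vowel Raising: [sitsizo] → [sitsizu]
D Apocope: [sitsizu] → [sitsiz]

[sitsiz]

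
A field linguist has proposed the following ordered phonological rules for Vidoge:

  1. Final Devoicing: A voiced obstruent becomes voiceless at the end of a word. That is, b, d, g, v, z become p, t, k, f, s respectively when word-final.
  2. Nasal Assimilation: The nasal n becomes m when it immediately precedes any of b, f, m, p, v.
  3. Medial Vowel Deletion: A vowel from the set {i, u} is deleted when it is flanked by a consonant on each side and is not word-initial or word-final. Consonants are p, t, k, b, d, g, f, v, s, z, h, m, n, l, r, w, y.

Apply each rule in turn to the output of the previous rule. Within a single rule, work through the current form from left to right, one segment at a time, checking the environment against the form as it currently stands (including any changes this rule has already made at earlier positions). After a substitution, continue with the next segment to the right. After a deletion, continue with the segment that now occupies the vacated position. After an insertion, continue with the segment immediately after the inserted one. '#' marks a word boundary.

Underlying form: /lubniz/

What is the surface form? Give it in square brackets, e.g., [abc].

[lbns]

1 Final Devoicing: [lubniz] → [lubnis]
2 Nasal Assimilation: no change — [lubnis]
3 Medial Vowel Deletion: [lubnis] → [lbns]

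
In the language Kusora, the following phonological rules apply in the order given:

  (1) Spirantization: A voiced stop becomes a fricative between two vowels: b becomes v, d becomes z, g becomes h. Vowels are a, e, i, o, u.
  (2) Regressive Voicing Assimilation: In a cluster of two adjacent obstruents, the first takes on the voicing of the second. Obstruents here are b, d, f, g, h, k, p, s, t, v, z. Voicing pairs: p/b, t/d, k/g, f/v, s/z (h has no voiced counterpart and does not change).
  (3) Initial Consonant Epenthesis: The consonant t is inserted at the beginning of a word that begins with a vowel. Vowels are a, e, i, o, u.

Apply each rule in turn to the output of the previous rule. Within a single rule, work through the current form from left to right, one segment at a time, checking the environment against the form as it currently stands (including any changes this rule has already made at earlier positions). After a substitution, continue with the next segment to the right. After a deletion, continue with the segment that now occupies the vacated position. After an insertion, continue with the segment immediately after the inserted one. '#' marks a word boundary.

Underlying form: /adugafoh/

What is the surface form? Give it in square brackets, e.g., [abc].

(1) Spirantization: [adugafoh] → [azuhafoh]
(2) Regressive Voicing Assimilation: no change — [azuhafoh]
(3) Initial Consonant Epenthesis: [azuhafoh] → [tazuhafoh]

[tazuhafoh]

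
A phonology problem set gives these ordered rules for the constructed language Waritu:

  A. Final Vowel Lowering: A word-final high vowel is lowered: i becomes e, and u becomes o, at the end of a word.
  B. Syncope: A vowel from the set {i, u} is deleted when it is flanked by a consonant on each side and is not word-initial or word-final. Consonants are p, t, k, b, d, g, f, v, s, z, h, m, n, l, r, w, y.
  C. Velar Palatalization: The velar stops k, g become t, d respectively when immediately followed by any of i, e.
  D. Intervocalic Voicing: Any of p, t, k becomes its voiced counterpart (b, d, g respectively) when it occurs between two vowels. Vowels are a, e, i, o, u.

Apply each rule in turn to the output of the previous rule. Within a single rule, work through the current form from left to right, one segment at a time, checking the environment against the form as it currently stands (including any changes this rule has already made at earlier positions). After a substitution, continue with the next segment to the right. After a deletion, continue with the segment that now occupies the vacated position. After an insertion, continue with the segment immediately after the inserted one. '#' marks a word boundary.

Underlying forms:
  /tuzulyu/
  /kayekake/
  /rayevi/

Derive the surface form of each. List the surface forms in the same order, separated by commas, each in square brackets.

/tuzulyu/:
  A Final Vowel Lowering: [tuzulyu] → [tuzulyo]
  B Syncope: [tuzulyo] → [tzlyo]
  C Velar Palatalization: no change — [tzlyo]
  D Intervocalic Voicing: no change — [tzlyo]
/kayekake/:
  A Final Vowel Lowering: no change — [kayekake]
  B Syncope: no change — [kayekake]
  C Velar Palatalization: [kayekake] → [kayekate]
  D Intervocalic Voicing: [kayekate] → [kayegade]
/rayevi/:
  A Final Vowel Lowering: [rayevi] → [rayeve]
  B Syncope: no change — [rayeve]
  C Velar Palatalization: no change — [rayeve]
  D Intervocalic Voicing: no change — [rayeve]

[tzlyo], [kayegade], [rayeve]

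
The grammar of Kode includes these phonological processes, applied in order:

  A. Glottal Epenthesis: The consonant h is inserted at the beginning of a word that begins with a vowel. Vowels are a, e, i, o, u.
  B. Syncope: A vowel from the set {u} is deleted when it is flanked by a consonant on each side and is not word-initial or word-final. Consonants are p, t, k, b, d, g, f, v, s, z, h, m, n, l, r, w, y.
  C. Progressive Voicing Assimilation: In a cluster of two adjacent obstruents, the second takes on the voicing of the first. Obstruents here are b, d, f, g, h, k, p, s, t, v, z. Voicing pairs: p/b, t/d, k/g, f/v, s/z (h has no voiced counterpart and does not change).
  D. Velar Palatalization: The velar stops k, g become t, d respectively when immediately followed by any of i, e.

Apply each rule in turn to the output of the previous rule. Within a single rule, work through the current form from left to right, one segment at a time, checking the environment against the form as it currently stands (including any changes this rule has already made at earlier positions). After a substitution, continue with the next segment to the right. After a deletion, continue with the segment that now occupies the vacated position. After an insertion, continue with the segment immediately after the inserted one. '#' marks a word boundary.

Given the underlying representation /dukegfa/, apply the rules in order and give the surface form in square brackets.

[ddegva]

A Glottal Epenthesis: no change — [dukegfa]
B Syncope: [dukegfa] → [dkegfa]
C Progressive Voicing Assimilation: [dkegfa] → [dgegva]
D Velar Palatalization: [dgegva] → [ddegva]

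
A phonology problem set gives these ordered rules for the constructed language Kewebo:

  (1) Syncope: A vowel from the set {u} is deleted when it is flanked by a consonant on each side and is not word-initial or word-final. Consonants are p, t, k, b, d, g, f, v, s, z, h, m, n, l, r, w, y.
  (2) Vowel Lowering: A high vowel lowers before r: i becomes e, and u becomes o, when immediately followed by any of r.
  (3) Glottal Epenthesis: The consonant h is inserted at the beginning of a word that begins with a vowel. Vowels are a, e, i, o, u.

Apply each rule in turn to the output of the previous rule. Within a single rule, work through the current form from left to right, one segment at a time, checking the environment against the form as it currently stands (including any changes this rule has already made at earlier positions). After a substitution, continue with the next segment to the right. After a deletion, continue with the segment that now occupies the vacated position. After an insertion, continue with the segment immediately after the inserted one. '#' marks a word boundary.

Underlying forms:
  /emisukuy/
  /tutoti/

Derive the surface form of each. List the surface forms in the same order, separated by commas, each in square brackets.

/emisukuy/:
  (1) Syncope: [emisukuy] → [emisky]
  (2) Vowel Lowering: no change — [emisky]
  (3) Glottal Epenthesis: [emisky] → [hemisky]
/tutoti/:
  (1) Syncope: [tutoti] → [ttoti]
  (2) Vowel Lowering: no change — [ttoti]
  (3) Glottal Epenthesis: no change — [ttoti]

[hemisky], [ttoti]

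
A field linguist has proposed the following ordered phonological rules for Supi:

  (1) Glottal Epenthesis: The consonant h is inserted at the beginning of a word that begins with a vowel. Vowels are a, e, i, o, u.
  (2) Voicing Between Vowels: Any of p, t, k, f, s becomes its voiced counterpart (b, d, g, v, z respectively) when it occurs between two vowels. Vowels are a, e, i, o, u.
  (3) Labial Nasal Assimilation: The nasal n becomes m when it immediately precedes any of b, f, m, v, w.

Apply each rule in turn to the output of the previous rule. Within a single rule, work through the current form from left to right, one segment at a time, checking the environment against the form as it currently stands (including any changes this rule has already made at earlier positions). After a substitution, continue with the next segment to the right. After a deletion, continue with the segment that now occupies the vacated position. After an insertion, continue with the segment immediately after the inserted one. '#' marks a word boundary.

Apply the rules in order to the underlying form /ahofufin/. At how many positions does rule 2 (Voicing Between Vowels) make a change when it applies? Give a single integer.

(1) Glottal Epenthesis: [ahofufin] → [hahofufin]
(2) Voicing Between Vowels: [hahofufin] → [hahovuvin]
(3) Labial Nasal Assimilation: no change — [hahovuvin]
Rule 2 changed 2 position(s).

2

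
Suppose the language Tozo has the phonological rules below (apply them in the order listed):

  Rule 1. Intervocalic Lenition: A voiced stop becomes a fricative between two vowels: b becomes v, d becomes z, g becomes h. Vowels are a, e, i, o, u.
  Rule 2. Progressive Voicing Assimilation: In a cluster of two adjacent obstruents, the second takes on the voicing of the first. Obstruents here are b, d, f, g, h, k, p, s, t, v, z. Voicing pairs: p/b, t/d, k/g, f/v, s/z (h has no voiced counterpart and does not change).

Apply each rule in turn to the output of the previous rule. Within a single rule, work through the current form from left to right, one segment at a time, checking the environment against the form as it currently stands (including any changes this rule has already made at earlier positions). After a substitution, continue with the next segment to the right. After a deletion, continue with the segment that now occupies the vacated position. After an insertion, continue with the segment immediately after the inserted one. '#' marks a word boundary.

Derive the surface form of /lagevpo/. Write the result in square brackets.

Rule 1 Intervocalic Lenition: [lagevpo] → [lahevpo]
Rule 2 Progressive Voicing Assimilation: [lahevpo] → [lahevbo]

[lahevbo]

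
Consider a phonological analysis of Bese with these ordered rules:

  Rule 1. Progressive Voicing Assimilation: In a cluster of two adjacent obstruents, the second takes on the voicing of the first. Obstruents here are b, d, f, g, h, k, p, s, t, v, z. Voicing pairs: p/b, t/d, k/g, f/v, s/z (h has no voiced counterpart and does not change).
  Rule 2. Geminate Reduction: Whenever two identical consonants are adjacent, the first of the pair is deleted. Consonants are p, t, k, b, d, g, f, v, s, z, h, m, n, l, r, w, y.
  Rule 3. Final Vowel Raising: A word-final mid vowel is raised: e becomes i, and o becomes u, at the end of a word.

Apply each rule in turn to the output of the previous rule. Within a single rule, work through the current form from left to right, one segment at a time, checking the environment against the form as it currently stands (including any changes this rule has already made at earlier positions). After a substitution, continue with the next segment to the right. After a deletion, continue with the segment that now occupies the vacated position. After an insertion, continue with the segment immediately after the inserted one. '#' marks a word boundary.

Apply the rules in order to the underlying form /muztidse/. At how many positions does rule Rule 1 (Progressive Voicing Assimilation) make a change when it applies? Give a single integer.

Rule 1 Progressive Voicing Assimilation: [muztidse] → [muzdidze]
Rule 2 Geminate Reduction: no change — [muzdidze]
Rule 3 Final Vowel Raising: [muzdidze] → [muzdidzi]
Rule Rule 1 changed 2 position(s).

2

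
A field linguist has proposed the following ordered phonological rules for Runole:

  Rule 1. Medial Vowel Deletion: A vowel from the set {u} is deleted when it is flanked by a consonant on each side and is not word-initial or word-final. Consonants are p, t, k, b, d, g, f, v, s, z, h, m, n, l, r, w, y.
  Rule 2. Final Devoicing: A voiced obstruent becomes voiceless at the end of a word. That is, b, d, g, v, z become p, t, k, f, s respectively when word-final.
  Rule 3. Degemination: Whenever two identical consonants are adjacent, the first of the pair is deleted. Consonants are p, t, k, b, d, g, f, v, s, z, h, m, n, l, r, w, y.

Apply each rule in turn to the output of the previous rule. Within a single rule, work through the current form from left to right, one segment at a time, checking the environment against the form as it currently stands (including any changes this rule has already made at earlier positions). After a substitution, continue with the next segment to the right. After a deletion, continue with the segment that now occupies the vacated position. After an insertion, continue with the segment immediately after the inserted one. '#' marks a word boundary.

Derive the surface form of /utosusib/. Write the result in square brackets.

Rule 1 Medial Vowel Deletion: [utosusib] → [utossib]
Rule 2 Final Devoicing: [utossib] → [utossip]
Rule 3 Degemination: [utossip] → [utosip]

[utosip]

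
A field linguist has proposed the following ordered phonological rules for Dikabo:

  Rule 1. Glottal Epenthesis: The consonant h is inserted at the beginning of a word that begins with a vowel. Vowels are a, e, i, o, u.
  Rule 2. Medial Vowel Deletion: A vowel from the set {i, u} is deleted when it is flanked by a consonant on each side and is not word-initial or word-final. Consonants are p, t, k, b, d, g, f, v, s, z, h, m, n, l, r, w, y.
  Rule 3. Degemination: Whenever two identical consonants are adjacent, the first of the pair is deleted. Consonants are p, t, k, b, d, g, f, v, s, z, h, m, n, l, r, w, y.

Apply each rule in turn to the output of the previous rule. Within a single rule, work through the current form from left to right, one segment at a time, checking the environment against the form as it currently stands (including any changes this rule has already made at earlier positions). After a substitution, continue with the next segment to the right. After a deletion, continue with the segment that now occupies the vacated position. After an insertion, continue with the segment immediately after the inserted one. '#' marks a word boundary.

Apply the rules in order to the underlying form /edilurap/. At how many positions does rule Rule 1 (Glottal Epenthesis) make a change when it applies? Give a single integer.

Rule 1 Glottal Epenthesis: [edilurap] → [hedilurap]
Rule 2 Medial Vowel Deletion: [hedilurap] → [hedlrap]
Rule 3 Degemination: no change — [hedlrap]
Rule Rule 1 changed 1 position(s).

1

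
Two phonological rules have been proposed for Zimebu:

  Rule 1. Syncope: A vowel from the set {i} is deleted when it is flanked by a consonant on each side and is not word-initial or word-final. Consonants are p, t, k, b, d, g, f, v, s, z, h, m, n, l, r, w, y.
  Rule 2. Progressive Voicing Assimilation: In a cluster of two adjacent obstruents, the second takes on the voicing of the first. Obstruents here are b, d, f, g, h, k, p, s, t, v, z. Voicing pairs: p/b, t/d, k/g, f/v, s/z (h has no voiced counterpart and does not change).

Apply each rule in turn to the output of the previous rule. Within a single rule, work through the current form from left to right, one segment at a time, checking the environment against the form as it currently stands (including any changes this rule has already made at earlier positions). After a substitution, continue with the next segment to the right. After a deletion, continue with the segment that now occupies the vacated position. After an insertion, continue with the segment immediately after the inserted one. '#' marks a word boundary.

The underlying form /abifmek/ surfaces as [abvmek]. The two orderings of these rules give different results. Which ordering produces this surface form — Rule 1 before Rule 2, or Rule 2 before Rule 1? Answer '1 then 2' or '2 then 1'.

1 then 2

Order 1 then 2:
  1 Syncope: [abifmek] → [abfmek]
  2 Progressive Voicing Assimilation: [abfmek] → [abvmek]
  result: [abvmek]
Order 2 then 1:
  2 Progressive Voicing Assimilation: no change — [abifmek]
  1 Syncope: [abifmek] → [abfmek]
  result: [abfmek]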